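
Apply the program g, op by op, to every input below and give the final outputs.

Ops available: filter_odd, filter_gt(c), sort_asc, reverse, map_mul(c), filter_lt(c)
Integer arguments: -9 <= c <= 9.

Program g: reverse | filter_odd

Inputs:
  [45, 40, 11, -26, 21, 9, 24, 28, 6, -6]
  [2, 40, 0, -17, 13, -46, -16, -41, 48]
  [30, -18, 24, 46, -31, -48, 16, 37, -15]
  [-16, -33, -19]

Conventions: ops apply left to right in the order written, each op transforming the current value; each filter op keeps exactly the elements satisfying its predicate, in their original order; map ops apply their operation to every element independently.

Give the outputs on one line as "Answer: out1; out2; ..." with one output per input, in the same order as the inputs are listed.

[9, 21, 11, 45]; [-41, 13, -17]; [-15, 37, -31]; [-19, -33]

Execution, op by op:
  [45, 40, 11, -26, 21, 9, 24, 28, 6, -6] -> [-6, 6, 28, 24, 9, 21, -26, 11, 40, 45] -> [9, 21, 11, 45]
  [2, 40, 0, -17, 13, -46, -16, -41, 48] -> [48, -41, -16, -46, 13, -17, 0, 40, 2] -> [-41, 13, -17]
  [30, -18, 24, 46, -31, -48, 16, 37, -15] -> [-15, 37, 16, -48, -31, 46, 24, -18, 30] -> [-15, 37, -31]
  [-16, -33, -19] -> [-19, -33, -16] -> [-19, -33]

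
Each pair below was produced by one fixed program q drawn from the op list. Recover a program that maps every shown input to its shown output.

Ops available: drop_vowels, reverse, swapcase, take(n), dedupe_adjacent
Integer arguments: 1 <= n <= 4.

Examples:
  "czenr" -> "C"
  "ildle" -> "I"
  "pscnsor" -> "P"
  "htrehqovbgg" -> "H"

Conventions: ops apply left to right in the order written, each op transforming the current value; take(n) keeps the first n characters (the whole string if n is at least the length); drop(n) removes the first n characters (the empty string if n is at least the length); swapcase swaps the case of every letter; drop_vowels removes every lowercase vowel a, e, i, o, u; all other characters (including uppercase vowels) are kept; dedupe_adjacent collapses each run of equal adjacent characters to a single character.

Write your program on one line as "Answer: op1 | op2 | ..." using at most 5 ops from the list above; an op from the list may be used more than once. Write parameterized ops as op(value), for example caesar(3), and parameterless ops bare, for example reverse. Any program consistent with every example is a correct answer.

swapcase | take(2) | swapcase | take(1) | swapcase

Check, running the answer program on each example:
  "czenr" -> "CZENR" -> "CZ" -> "cz" -> "c" -> "C"
  "ildle" -> "ILDLE" -> "IL" -> "il" -> "i" -> "I"
  "pscnsor" -> "PSCNSOR" -> "PS" -> "ps" -> "p" -> "P"
  "htrehqovbgg" -> "HTREHQOVBGG" -> "HT" -> "ht" -> "h" -> "H"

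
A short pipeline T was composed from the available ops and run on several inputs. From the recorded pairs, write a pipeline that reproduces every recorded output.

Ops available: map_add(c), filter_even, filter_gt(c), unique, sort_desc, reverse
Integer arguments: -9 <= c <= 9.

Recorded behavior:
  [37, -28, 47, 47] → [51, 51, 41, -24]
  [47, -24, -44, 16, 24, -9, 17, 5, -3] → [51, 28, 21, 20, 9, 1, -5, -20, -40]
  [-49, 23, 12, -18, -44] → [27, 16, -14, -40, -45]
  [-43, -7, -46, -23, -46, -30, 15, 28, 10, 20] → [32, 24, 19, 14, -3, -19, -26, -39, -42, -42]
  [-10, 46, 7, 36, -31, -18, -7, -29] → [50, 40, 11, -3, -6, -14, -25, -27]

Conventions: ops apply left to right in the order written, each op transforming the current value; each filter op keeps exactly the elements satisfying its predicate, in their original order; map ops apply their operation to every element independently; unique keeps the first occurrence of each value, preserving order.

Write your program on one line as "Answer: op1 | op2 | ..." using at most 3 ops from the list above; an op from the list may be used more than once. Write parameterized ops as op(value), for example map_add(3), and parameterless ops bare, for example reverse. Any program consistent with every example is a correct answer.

sort_desc | map_add(4)

Check, running the answer program on each example:
  [37, -28, 47, 47] -> [47, 47, 37, -28] -> [51, 51, 41, -24]
  [47, -24, -44, 16, 24, -9, 17, 5, -3] -> [47, 24, 17, 16, 5, -3, -9, -24, -44] -> [51, 28, 21, 20, 9, 1, -5, -20, -40]
  [-49, 23, 12, -18, -44] -> [23, 12, -18, -44, -49] -> [27, 16, -14, -40, -45]
  [-43, -7, -46, -23, -46, -30, 15, 28, 10, 20] -> [28, 20, 15, 10, -7, -23, -30, -43, -46, -46] -> [32, 24, 19, 14, -3, -19, -26, -39, -42, -42]
  [-10, 46, 7, 36, -31, -18, -7, -29] -> [46, 36, 7, -7, -10, -18, -29, -31] -> [50, 40, 11, -3, -6, -14, -25, -27]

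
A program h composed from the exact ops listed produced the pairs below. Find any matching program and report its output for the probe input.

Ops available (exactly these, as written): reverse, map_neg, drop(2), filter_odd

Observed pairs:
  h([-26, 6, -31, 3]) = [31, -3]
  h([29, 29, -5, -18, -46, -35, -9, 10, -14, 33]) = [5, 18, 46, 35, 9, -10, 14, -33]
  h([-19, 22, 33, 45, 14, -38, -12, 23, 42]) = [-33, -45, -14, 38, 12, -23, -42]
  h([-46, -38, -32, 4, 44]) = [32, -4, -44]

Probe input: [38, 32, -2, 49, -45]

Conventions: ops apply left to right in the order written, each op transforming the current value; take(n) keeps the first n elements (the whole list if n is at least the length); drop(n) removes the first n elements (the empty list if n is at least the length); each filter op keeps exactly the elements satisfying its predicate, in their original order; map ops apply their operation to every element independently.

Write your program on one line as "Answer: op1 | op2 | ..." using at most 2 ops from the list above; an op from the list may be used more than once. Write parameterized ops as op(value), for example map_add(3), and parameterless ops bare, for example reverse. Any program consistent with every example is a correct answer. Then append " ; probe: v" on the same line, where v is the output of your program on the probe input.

drop(2) | map_neg ; probe: [2, -49, 45]

Check, running the answer program on each example:
  [-26, 6, -31, 3] -> [-31, 3] -> [31, -3]
  [29, 29, -5, -18, -46, -35, -9, 10, -14, 33] -> [-5, -18, -46, -35, -9, 10, -14, 33] -> [5, 18, 46, 35, 9, -10, 14, -33]
  [-19, 22, 33, 45, 14, -38, -12, 23, 42] -> [33, 45, 14, -38, -12, 23, 42] -> [-33, -45, -14, 38, 12, -23, -42]
  [-46, -38, -32, 4, 44] -> [-32, 4, 44] -> [32, -4, -44]
  probe: [38, 32, -2, 49, -45] -> [-2, 49, -45] -> [2, -49, 45]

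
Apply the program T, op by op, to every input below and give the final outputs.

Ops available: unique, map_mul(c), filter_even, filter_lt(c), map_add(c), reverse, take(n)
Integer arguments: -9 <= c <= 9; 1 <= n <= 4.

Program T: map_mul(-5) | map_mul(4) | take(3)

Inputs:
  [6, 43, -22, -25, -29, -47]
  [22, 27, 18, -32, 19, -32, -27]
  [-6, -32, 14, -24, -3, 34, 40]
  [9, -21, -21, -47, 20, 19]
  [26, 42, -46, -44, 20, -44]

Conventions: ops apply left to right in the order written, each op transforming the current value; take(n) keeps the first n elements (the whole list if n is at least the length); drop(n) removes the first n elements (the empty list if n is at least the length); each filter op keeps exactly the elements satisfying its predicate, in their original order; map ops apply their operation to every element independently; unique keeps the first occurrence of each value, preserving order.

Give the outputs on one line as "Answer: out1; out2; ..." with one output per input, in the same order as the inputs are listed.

[-120, -860, 440]; [-440, -540, -360]; [120, 640, -280]; [-180, 420, 420]; [-520, -840, 920]

Execution, op by op:
  [6, 43, -22, -25, -29, -47] -> [-30, -215, 110, 125, 145, 235] -> [-120, -860, 440, 500, 580, 940] -> [-120, -860, 440]
  [22, 27, 18, -32, 19, -32, -27] -> [-110, -135, -90, 160, -95, 160, 135] -> [-440, -540, -360, 640, -380, 640, 540] -> [-440, -540, -360]
  [-6, -32, 14, -24, -3, 34, 40] -> [30, 160, -70, 120, 15, -170, -200] -> [120, 640, -280, 480, 60, -680, -800] -> [120, 640, -280]
  [9, -21, -21, -47, 20, 19] -> [-45, 105, 105, 235, -100, -95] -> [-180, 420, 420, 940, -400, -380] -> [-180, 420, 420]
  [26, 42, -46, -44, 20, -44] -> [-130, -210, 230, 220, -100, 220] -> [-520, -840, 920, 880, -400, 880] -> [-520, -840, 920]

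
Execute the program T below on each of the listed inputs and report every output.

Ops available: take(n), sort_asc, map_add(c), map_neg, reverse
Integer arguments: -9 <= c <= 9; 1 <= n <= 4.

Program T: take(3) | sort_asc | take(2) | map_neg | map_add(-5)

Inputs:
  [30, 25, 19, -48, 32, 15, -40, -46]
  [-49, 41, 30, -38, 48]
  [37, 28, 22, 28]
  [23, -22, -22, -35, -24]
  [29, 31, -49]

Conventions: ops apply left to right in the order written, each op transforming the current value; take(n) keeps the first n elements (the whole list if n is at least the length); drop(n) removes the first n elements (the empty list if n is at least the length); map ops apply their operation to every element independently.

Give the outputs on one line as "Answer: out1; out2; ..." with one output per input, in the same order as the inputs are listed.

Execution, op by op:
  [30, 25, 19, -48, 32, 15, -40, -46] -> [30, 25, 19] -> [19, 25, 30] -> [19, 25] -> [-19, -25] -> [-24, -30]
  [-49, 41, 30, -38, 48] -> [-49, 41, 30] -> [-49, 30, 41] -> [-49, 30] -> [49, -30] -> [44, -35]
  [37, 28, 22, 28] -> [37, 28, 22] -> [22, 28, 37] -> [22, 28] -> [-22, -28] -> [-27, -33]
  [23, -22, -22, -35, -24] -> [23, -22, -22] -> [-22, -22, 23] -> [-22, -22] -> [22, 22] -> [17, 17]
  [29, 31, -49] -> [29, 31, -49] -> [-49, 29, 31] -> [-49, 29] -> [49, -29] -> [44, -34]

[-24, -30]; [44, -35]; [-27, -33]; [17, 17]; [44, -34]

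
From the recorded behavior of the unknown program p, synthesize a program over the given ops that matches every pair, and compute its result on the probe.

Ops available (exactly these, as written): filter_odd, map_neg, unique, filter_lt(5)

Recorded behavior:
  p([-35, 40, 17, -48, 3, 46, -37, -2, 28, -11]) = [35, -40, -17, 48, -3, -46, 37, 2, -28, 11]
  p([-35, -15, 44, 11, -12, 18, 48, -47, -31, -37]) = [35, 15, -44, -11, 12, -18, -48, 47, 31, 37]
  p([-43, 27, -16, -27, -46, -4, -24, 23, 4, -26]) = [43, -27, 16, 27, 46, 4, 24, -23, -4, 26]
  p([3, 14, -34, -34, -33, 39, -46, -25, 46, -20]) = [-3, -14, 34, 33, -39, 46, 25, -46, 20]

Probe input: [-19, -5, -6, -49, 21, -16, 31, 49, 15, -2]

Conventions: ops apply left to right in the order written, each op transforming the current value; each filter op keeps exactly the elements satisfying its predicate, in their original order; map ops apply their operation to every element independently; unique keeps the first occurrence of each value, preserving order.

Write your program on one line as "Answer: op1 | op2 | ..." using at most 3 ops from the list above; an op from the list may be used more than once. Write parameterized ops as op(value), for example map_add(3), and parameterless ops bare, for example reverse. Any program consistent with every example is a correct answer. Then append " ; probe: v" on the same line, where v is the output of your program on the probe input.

map_neg | unique ; probe: [19, 5, 6, 49, -21, 16, -31, -49, -15, 2]

Check, running the answer program on each example:
  [-35, 40, 17, -48, 3, 46, -37, -2, 28, -11] -> [35, -40, -17, 48, -3, -46, 37, 2, -28, 11] -> [35, -40, -17, 48, -3, -46, 37, 2, -28, 11]
  [-35, -15, 44, 11, -12, 18, 48, -47, -31, -37] -> [35, 15, -44, -11, 12, -18, -48, 47, 31, 37] -> [35, 15, -44, -11, 12, -18, -48, 47, 31, 37]
  [-43, 27, -16, -27, -46, -4, -24, 23, 4, -26] -> [43, -27, 16, 27, 46, 4, 24, -23, -4, 26] -> [43, -27, 16, 27, 46, 4, 24, -23, -4, 26]
  [3, 14, -34, -34, -33, 39, -46, -25, 46, -20] -> [-3, -14, 34, 34, 33, -39, 46, 25, -46, 20] -> [-3, -14, 34, 33, -39, 46, 25, -46, 20]
  probe: [-19, -5, -6, -49, 21, -16, 31, 49, 15, -2] -> [19, 5, 6, 49, -21, 16, -31, -49, -15, 2] -> [19, 5, 6, 49, -21, 16, -31, -49, -15, 2]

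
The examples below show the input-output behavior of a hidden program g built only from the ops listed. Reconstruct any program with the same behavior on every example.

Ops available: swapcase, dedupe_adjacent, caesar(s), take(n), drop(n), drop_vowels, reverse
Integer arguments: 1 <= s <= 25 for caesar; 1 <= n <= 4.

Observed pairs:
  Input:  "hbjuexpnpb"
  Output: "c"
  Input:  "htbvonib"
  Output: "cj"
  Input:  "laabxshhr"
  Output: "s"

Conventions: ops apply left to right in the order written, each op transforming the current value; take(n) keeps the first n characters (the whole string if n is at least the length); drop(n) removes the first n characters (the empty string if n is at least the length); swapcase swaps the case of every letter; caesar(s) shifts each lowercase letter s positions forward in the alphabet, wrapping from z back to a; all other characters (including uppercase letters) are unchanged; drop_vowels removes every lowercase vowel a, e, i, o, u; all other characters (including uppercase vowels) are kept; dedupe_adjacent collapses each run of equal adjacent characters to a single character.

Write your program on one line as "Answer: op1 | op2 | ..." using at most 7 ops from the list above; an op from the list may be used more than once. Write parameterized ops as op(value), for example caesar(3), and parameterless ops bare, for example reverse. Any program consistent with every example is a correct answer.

caesar(11) | drop_vowels | reverse | take(2) | caesar(16) | drop_vowels

Check, running the answer program on each example:
  "hbjuexpnpb" -> "smufpiayam" -> "smfpym" -> "mypfms" -> "my" -> "co" -> "c"
  "htbvonib" -> "semgzytm" -> "smgzytm" -> "mtyzgms" -> "mt" -> "cj" -> "cj"
  "laabxshhr" -> "wllmidssc" -> "wllmdssc" -> "cssdmllw" -> "cs" -> "si" -> "s"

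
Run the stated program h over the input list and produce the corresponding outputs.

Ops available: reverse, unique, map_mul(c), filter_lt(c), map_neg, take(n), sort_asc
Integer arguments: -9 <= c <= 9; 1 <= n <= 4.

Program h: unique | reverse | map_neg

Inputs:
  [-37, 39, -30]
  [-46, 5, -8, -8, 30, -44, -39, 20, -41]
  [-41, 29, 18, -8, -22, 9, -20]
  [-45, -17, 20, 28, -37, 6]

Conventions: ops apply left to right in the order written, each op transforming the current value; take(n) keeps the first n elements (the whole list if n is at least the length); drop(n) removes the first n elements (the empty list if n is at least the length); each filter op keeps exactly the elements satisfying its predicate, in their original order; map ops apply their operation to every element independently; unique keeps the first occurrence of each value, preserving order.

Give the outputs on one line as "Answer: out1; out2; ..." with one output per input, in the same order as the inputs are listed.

Execution, op by op:
  [-37, 39, -30] -> [-37, 39, -30] -> [-30, 39, -37] -> [30, -39, 37]
  [-46, 5, -8, -8, 30, -44, -39, 20, -41] -> [-46, 5, -8, 30, -44, -39, 20, -41] -> [-41, 20, -39, -44, 30, -8, 5, -46] -> [41, -20, 39, 44, -30, 8, -5, 46]
  [-41, 29, 18, -8, -22, 9, -20] -> [-41, 29, 18, -8, -22, 9, -20] -> [-20, 9, -22, -8, 18, 29, -41] -> [20, -9, 22, 8, -18, -29, 41]
  [-45, -17, 20, 28, -37, 6] -> [-45, -17, 20, 28, -37, 6] -> [6, -37, 28, 20, -17, -45] -> [-6, 37, -28, -20, 17, 45]

[30, -39, 37]; [41, -20, 39, 44, -30, 8, -5, 46]; [20, -9, 22, 8, -18, -29, 41]; [-6, 37, -28, -20, 17, 45]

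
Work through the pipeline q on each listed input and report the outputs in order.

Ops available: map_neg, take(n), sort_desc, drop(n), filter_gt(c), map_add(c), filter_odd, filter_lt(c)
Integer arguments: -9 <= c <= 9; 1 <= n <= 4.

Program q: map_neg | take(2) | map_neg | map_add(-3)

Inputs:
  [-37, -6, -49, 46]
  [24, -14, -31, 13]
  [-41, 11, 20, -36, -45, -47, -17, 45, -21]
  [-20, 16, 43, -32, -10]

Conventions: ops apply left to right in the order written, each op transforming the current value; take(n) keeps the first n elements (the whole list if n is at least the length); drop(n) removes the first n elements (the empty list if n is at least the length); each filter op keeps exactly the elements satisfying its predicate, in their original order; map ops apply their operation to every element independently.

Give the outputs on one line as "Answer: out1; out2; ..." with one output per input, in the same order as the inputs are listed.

Execution, op by op:
  [-37, -6, -49, 46] -> [37, 6, 49, -46] -> [37, 6] -> [-37, -6] -> [-40, -9]
  [24, -14, -31, 13] -> [-24, 14, 31, -13] -> [-24, 14] -> [24, -14] -> [21, -17]
  [-41, 11, 20, -36, -45, -47, -17, 45, -21] -> [41, -11, -20, 36, 45, 47, 17, -45, 21] -> [41, -11] -> [-41, 11] -> [-44, 8]
  [-20, 16, 43, -32, -10] -> [20, -16, -43, 32, 10] -> [20, -16] -> [-20, 16] -> [-23, 13]

[-40, -9]; [21, -17]; [-44, 8]; [-23, 13]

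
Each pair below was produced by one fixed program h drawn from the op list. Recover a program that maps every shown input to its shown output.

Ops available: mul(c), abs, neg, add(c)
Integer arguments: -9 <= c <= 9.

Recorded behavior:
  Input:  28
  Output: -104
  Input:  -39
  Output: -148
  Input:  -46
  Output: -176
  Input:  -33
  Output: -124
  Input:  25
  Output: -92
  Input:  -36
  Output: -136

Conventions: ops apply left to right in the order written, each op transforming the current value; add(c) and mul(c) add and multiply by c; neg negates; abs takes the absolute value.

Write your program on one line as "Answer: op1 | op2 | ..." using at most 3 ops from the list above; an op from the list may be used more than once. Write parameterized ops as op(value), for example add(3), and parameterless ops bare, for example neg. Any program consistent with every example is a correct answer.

abs | add(-2) | mul(-4)

Check, running the answer program on each example:
  28 -> 28 -> 26 -> -104
  -39 -> 39 -> 37 -> -148
  -46 -> 46 -> 44 -> -176
  -33 -> 33 -> 31 -> -124
  25 -> 25 -> 23 -> -92
  -36 -> 36 -> 34 -> -136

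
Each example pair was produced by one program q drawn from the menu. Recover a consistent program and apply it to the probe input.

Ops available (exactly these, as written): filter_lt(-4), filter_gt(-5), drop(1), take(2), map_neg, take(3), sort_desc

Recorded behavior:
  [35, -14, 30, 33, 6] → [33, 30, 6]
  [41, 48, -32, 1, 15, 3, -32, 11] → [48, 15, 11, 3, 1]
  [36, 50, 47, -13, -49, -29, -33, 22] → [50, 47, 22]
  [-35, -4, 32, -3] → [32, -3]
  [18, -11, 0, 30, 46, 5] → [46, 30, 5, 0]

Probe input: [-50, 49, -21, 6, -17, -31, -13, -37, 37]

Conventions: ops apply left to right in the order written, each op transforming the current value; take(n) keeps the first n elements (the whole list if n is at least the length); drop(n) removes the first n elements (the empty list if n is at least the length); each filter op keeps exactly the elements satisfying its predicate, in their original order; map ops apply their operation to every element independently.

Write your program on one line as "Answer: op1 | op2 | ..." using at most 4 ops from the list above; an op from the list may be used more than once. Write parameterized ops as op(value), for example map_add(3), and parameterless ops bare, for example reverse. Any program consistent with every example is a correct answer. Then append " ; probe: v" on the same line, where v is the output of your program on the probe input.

filter_gt(-5) | drop(1) | sort_desc ; probe: [37, 6]

Check, running the answer program on each example:
  [35, -14, 30, 33, 6] -> [35, 30, 33, 6] -> [30, 33, 6] -> [33, 30, 6]
  [41, 48, -32, 1, 15, 3, -32, 11] -> [41, 48, 1, 15, 3, 11] -> [48, 1, 15, 3, 11] -> [48, 15, 11, 3, 1]
  [36, 50, 47, -13, -49, -29, -33, 22] -> [36, 50, 47, 22] -> [50, 47, 22] -> [50, 47, 22]
  [-35, -4, 32, -3] -> [-4, 32, -3] -> [32, -3] -> [32, -3]
  [18, -11, 0, 30, 46, 5] -> [18, 0, 30, 46, 5] -> [0, 30, 46, 5] -> [46, 30, 5, 0]
  probe: [-50, 49, -21, 6, -17, -31, -13, -37, 37] -> [49, 6, 37] -> [6, 37] -> [37, 6]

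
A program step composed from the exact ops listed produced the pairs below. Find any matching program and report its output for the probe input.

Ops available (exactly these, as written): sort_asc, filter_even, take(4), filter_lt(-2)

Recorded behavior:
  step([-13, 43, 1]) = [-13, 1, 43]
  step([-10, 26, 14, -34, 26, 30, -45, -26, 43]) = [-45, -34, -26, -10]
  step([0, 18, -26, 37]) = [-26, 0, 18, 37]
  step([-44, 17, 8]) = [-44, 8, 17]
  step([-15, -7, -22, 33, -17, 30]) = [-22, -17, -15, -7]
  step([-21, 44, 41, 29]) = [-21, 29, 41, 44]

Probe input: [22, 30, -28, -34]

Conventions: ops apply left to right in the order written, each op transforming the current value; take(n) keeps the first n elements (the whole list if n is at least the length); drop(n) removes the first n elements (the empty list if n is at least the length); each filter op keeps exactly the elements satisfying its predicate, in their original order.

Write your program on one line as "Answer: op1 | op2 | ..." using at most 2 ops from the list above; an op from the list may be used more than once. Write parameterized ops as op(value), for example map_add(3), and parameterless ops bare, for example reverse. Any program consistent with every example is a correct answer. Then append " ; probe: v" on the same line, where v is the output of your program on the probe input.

sort_asc | take(4) ; probe: [-34, -28, 22, 30]

Check, running the answer program on each example:
  [-13, 43, 1] -> [-13, 1, 43] -> [-13, 1, 43]
  [-10, 26, 14, -34, 26, 30, -45, -26, 43] -> [-45, -34, -26, -10, 14, 26, 26, 30, 43] -> [-45, -34, -26, -10]
  [0, 18, -26, 37] -> [-26, 0, 18, 37] -> [-26, 0, 18, 37]
  [-44, 17, 8] -> [-44, 8, 17] -> [-44, 8, 17]
  [-15, -7, -22, 33, -17, 30] -> [-22, -17, -15, -7, 30, 33] -> [-22, -17, -15, -7]
  [-21, 44, 41, 29] -> [-21, 29, 41, 44] -> [-21, 29, 41, 44]
  probe: [22, 30, -28, -34] -> [-34, -28, 22, 30] -> [-34, -28, 22, 30]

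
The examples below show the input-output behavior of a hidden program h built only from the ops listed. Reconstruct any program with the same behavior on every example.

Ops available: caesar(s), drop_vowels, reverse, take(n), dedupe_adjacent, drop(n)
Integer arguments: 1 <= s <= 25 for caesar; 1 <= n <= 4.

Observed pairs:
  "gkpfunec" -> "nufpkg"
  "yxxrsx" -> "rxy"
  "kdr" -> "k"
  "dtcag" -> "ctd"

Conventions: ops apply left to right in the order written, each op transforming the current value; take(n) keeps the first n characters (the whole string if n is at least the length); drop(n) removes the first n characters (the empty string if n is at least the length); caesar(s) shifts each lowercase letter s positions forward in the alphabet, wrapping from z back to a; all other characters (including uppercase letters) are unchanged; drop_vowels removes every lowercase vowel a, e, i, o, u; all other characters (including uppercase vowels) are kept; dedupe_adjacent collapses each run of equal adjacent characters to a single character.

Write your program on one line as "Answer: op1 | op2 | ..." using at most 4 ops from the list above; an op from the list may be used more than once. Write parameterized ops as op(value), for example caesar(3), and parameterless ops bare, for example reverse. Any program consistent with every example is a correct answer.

dedupe_adjacent | reverse | drop(2)

Check, running the answer program on each example:
  "gkpfunec" -> "gkpfunec" -> "cenufpkg" -> "nufpkg"
  "yxxrsx" -> "yxrsx" -> "xsrxy" -> "rxy"
  "kdr" -> "kdr" -> "rdk" -> "k"
  "dtcag" -> "dtcag" -> "gactd" -> "ctd"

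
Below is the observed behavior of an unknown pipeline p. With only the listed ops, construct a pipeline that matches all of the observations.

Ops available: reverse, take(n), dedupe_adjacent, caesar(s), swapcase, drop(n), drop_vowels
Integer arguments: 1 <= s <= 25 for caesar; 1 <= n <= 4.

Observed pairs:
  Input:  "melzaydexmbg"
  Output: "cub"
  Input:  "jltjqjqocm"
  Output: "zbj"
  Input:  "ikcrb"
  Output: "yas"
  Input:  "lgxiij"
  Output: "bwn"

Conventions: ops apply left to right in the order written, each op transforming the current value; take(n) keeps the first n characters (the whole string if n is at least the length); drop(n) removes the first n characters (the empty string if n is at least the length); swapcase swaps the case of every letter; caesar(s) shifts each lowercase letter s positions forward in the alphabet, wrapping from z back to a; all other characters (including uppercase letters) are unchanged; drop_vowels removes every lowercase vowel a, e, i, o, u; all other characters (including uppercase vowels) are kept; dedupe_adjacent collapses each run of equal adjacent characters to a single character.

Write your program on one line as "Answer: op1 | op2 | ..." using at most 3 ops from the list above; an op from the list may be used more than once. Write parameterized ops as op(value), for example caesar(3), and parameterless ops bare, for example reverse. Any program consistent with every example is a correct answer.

caesar(16) | dedupe_adjacent | take(3)

Check, running the answer program on each example:
  "melzaydexmbg" -> "cubpqotuncrw" -> "cubpqotuncrw" -> "cub"
  "jltjqjqocm" -> "zbjzgzgesc" -> "zbjzgzgesc" -> "zbj"
  "ikcrb" -> "yashr" -> "yashr" -> "yas"
  "lgxiij" -> "bwnyyz" -> "bwnyz" -> "bwn"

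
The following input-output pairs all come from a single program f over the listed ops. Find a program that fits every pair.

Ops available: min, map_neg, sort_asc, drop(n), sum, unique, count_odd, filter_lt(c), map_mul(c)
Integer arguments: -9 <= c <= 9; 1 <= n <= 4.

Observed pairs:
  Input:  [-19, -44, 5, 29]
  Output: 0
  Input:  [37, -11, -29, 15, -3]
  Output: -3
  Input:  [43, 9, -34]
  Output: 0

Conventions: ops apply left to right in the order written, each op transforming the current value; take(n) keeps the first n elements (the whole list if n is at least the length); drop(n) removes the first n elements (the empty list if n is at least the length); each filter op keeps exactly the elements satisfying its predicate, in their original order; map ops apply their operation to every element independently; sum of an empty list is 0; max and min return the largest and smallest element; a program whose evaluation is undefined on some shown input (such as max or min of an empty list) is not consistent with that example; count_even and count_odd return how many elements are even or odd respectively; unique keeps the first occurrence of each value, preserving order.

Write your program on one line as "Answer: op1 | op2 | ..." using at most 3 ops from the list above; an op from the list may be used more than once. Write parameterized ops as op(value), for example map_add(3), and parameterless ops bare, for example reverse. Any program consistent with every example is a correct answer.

filter_lt(1) | drop(2) | sum

Check, running the answer program on each example:
  [-19, -44, 5, 29] -> [-19, -44] -> [] -> 0
  [37, -11, -29, 15, -3] -> [-11, -29, -3] -> [-3] -> -3
  [43, 9, -34] -> [-34] -> [] -> 0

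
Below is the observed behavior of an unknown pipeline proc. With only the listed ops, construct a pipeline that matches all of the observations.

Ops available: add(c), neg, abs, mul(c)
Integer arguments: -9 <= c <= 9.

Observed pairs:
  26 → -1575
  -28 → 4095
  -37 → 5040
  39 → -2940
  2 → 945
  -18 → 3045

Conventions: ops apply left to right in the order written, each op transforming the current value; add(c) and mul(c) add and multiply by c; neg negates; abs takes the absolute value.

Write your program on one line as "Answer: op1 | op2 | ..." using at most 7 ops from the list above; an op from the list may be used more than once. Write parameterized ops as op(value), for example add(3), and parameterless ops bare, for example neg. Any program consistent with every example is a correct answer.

add(-9) | neg | add(2) | mul(5) | mul(-3) | mul(-7)

Check, running the answer program on each example:
  26 -> 17 -> -17 -> -15 -> -75 -> 225 -> -1575
  -28 -> -37 -> 37 -> 39 -> 195 -> -585 -> 4095
  -37 -> -46 -> 46 -> 48 -> 240 -> -720 -> 5040
  39 -> 30 -> -30 -> -28 -> -140 -> 420 -> -2940
  2 -> -7 -> 7 -> 9 -> 45 -> -135 -> 945
  -18 -> -27 -> 27 -> 29 -> 145 -> -435 -> 3045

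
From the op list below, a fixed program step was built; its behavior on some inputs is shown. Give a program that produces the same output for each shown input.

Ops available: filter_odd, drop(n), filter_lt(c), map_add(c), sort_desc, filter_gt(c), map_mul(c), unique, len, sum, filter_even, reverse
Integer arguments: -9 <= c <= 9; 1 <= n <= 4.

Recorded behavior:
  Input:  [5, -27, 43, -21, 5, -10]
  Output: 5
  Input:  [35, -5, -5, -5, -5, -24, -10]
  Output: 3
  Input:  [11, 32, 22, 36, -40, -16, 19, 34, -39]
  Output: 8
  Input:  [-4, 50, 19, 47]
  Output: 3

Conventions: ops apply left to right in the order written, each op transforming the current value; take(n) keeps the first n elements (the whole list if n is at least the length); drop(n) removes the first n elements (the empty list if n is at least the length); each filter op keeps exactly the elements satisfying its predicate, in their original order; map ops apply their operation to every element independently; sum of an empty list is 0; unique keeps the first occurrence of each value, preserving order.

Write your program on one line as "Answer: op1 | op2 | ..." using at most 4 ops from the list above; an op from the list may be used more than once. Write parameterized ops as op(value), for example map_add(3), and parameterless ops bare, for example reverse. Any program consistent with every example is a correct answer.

drop(1) | unique | len

Check, running the answer program on each example:
  [5, -27, 43, -21, 5, -10] -> [-27, 43, -21, 5, -10] -> [-27, 43, -21, 5, -10] -> 5
  [35, -5, -5, -5, -5, -24, -10] -> [-5, -5, -5, -5, -24, -10] -> [-5, -24, -10] -> 3
  [11, 32, 22, 36, -40, -16, 19, 34, -39] -> [32, 22, 36, -40, -16, 19, 34, -39] -> [32, 22, 36, -40, -16, 19, 34, -39] -> 8
  [-4, 50, 19, 47] -> [50, 19, 47] -> [50, 19, 47] -> 3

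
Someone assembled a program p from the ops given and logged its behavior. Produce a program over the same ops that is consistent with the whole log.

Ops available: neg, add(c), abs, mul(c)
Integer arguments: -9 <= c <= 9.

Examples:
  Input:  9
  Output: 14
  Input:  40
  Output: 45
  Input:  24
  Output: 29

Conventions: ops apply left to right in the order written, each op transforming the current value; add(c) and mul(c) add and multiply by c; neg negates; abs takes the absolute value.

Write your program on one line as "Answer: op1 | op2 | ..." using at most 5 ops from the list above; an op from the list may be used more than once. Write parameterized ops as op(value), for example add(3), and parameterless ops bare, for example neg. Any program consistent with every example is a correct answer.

add(2) | neg | add(-3) | abs

Check, running the answer program on each example:
  9 -> 11 -> -11 -> -14 -> 14
  40 -> 42 -> -42 -> -45 -> 45
  24 -> 26 -> -26 -> -29 -> 29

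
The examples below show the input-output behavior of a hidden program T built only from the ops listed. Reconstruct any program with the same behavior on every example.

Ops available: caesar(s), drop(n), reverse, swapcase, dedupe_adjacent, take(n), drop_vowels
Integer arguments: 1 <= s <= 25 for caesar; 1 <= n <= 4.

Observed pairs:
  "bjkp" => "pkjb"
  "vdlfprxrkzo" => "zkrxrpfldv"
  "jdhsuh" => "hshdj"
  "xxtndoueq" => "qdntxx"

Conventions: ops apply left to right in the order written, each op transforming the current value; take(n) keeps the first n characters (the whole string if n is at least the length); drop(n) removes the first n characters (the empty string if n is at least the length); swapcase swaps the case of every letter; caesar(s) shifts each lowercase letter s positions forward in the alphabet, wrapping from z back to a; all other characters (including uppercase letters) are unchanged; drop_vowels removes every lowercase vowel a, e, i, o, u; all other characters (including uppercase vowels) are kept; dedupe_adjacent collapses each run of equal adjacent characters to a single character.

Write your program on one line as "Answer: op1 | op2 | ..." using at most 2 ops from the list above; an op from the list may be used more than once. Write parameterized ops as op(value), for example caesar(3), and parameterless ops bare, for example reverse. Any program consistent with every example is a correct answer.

reverse | drop_vowels

Check, running the answer program on each example:
  "bjkp" -> "pkjb" -> "pkjb"
  "vdlfprxrkzo" -> "ozkrxrpfldv" -> "zkrxrpfldv"
  "jdhsuh" -> "hushdj" -> "hshdj"
  "xxtndoueq" -> "qeuodntxx" -> "qdntxx"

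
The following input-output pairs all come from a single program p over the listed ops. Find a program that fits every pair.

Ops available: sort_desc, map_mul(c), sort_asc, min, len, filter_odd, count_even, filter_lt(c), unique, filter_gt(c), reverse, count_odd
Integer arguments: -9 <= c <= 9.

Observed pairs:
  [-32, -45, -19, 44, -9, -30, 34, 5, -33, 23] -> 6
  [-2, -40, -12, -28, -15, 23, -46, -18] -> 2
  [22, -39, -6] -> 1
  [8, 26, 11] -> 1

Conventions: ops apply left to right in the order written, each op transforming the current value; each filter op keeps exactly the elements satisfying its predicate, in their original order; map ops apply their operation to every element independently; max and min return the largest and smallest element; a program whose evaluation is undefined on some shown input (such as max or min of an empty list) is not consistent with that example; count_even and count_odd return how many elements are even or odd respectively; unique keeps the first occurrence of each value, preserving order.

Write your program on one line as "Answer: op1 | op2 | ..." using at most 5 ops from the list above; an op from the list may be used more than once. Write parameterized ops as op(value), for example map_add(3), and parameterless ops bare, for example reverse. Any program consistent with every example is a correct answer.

filter_odd | map_mul(-2) | map_mul(5) | len

Check, running the answer program on each example:
  [-32, -45, -19, 44, -9, -30, 34, 5, -33, 23] -> [-45, -19, -9, 5, -33, 23] -> [90, 38, 18, -10, 66, -46] -> [450, 190, 90, -50, 330, -230] -> 6
  [-2, -40, -12, -28, -15, 23, -46, -18] -> [-15, 23] -> [30, -46] -> [150, -230] -> 2
  [22, -39, -6] -> [-39] -> [78] -> [390] -> 1
  [8, 26, 11] -> [11] -> [-22] -> [-110] -> 1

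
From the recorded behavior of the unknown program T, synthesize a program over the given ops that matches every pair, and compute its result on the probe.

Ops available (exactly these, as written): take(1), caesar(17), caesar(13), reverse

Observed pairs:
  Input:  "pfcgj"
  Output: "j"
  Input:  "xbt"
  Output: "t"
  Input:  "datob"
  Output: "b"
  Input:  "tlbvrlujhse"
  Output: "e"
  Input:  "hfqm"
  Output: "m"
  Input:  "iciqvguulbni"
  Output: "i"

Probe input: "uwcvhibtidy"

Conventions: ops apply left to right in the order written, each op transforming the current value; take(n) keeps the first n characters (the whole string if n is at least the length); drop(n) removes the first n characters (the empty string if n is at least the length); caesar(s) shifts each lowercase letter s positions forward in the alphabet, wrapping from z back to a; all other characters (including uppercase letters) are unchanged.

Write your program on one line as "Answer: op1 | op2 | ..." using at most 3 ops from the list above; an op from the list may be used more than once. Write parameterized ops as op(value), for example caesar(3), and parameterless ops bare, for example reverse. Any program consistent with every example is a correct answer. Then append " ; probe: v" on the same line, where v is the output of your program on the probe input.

reverse | take(1) ; probe: "y"

Check, running the answer program on each example:
  "pfcgj" -> "jgcfp" -> "j"
  "xbt" -> "tbx" -> "t"
  "datob" -> "botad" -> "b"
  "tlbvrlujhse" -> "eshjulrvblt" -> "e"
  "hfqm" -> "mqfh" -> "m"
  "iciqvguulbni" -> "inbluugvqici" -> "i"
  probe: "uwcvhibtidy" -> "yditbihvcwu" -> "y"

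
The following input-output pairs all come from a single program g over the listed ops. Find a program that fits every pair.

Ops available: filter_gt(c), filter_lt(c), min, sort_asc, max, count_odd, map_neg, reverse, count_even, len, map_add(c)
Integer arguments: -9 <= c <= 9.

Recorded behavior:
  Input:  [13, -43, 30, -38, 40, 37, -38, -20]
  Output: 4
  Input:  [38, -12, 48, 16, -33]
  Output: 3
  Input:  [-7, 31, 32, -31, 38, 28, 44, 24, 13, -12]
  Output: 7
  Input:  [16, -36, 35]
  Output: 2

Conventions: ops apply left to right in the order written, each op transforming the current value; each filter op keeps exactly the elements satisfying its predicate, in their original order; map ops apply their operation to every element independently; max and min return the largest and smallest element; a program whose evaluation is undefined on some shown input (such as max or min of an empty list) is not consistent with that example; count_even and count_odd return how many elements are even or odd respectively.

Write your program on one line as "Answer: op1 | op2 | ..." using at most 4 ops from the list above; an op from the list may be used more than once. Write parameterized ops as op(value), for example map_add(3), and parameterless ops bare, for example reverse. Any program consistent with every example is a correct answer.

reverse | filter_gt(4) | len

Check, running the answer program on each example:
  [13, -43, 30, -38, 40, 37, -38, -20] -> [-20, -38, 37, 40, -38, 30, -43, 13] -> [37, 40, 30, 13] -> 4
  [38, -12, 48, 16, -33] -> [-33, 16, 48, -12, 38] -> [16, 48, 38] -> 3
  [-7, 31, 32, -31, 38, 28, 44, 24, 13, -12] -> [-12, 13, 24, 44, 28, 38, -31, 32, 31, -7] -> [13, 24, 44, 28, 38, 32, 31] -> 7
  [16, -36, 35] -> [35, -36, 16] -> [35, 16] -> 2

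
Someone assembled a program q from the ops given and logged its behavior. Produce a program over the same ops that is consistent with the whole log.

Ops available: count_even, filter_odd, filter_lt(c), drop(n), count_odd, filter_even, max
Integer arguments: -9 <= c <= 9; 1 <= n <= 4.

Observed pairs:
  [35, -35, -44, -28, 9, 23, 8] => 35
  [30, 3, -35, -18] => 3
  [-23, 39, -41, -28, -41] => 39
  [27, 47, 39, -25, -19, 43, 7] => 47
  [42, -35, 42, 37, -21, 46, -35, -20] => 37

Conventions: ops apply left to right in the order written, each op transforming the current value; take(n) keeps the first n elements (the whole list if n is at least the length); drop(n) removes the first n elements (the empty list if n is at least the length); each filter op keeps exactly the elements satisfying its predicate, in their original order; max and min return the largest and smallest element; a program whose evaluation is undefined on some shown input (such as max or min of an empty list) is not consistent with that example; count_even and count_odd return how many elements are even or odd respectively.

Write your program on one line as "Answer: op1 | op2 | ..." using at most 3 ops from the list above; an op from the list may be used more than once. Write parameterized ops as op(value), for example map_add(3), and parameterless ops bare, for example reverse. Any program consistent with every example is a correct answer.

filter_odd | max

Check, running the answer program on each example:
  [35, -35, -44, -28, 9, 23, 8] -> [35, -35, 9, 23] -> 35
  [30, 3, -35, -18] -> [3, -35] -> 3
  [-23, 39, -41, -28, -41] -> [-23, 39, -41, -41] -> 39
  [27, 47, 39, -25, -19, 43, 7] -> [27, 47, 39, -25, -19, 43, 7] -> 47
  [42, -35, 42, 37, -21, 46, -35, -20] -> [-35, 37, -21, -35] -> 37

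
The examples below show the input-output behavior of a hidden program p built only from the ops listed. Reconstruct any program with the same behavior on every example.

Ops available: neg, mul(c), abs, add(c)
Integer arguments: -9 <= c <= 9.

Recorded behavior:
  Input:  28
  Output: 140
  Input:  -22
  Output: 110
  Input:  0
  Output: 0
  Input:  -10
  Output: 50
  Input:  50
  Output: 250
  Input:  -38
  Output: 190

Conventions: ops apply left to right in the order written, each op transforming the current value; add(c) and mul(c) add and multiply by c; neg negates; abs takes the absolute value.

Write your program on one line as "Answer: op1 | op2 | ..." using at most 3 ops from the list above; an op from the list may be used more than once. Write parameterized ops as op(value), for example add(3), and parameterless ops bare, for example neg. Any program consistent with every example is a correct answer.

mul(-5) | abs

Check, running the answer program on each example:
  28 -> -140 -> 140
  -22 -> 110 -> 110
  0 -> 0 -> 0
  -10 -> 50 -> 50
  50 -> -250 -> 250
  -38 -> 190 -> 190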